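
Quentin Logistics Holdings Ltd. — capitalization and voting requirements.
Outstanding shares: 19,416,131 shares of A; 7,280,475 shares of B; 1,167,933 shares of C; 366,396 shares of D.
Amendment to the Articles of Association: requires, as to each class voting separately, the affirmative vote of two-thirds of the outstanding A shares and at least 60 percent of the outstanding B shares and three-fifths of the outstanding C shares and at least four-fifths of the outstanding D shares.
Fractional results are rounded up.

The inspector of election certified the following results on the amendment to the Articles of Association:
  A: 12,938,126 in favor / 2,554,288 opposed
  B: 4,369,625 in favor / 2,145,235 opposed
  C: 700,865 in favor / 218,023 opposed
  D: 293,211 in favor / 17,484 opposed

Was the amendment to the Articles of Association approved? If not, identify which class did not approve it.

Not approved — the A shares did not give the required vote.

A: 2/3 of 19416131 = 12944087.33, rounded up to 12944088; 12,944,088 required, 12,938,126 in favor — not approved.
B: 3/5 of 7280475 = 4368285; 4,368,285 required, 4,369,625 in favor — approved.
C: 3/5 of 1167933 = 700759.80, rounded up to 700760; 700,760 required, 700,865 in favor — approved.
D: 4/5 of 366396 = 293116.80, rounded up to 293117; 293,117 required, 293,211 in favor — approved.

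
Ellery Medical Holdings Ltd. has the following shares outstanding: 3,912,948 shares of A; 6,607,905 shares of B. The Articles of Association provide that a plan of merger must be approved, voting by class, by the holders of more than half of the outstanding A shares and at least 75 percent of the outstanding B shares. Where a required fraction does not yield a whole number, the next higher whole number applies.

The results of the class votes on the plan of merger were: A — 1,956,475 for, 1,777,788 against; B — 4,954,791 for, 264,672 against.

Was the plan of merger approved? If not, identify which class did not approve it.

A: a majority of 3912948 is 1956475; 1,956,475 required, 1,956,475 in favor — approved.
B: 3/4 of 6607905 = 4955928.75, rounded up to 4955929; 4,955,929 required, 4,954,791 in favor — not approved.

Not approved — the B shares did not give the required vote.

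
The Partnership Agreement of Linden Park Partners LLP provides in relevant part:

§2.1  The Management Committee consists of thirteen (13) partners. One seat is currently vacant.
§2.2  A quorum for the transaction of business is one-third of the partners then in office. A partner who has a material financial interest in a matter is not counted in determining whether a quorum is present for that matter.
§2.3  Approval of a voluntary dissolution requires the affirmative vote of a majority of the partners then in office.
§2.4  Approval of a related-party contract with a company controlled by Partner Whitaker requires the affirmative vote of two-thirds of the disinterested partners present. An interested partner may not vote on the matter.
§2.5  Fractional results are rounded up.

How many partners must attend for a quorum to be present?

1/3 of 12 = 4.

4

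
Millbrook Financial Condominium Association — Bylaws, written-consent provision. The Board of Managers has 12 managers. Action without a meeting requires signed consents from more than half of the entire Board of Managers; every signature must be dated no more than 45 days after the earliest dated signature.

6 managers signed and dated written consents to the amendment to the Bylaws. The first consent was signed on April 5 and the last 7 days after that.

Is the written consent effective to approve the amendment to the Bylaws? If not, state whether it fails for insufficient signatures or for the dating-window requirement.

Not effective — insufficient signatures.

Signatures required: more than half of 12 — a majority of 12 is 7, so 7 needed; 6 signed. Insufficient.
Dating window: the latest signature is 7 days after the earliest; the limit is 45 days. Within the window.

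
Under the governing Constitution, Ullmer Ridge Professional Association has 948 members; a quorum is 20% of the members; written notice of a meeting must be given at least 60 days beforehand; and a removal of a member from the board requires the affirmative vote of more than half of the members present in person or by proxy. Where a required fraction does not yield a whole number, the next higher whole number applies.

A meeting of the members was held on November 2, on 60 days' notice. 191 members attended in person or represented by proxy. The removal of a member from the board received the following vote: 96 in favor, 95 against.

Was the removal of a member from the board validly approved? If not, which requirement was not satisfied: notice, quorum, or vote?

Valid — all requirements satisfied.

Notice: 60 days given; 60 required. Satisfied.
Quorum: 20% of 948 = 189.60, rounded up to 190; 191 present. Satisfied.
Vote: requires a majority of those present (191); a majority of 191 is 96, so 96 needed; 96 in favor. Satisfied.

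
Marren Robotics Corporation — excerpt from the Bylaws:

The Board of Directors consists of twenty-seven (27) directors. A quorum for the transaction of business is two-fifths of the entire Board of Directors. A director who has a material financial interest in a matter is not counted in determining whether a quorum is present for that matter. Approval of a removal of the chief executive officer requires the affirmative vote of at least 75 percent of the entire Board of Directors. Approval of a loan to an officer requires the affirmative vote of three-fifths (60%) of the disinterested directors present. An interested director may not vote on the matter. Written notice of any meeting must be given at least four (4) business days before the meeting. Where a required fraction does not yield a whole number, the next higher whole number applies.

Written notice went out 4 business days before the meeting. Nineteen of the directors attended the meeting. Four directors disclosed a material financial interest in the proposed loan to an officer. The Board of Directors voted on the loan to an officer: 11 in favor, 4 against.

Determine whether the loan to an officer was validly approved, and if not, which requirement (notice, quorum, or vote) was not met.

Notice: 4 business days given; 4 required (4 ≥ 4). Satisfied.
Quorum: 19 present, but the 4 interested directors do not count, leaving 15. Quorum is 11. Satisfied.
Vote: the loan to an officer requires three-fifths of the disinterested directors present (19 − 4 = 15). 3/5 of 15 = 9, so 9 affirmative votes are needed; 11 voted in favor. Satisfied.

Valid — all requirements satisfied.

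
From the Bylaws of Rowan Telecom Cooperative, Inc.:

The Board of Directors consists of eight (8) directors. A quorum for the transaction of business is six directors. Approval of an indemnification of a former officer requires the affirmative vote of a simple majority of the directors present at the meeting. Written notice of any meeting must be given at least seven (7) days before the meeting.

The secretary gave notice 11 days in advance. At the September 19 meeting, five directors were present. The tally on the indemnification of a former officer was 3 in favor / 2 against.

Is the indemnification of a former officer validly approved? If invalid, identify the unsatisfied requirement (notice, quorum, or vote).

Notice: 11 days given; 7 required (11 ≥ 7). Satisfied.
Quorum: 5 present; quorum is 6. Not satisfied.
Vote: the indemnification of a former officer requires a majority of the directors present (5). A majority of 5 is 3, so 3 affirmative votes are needed; 3 voted in favor. Satisfied. (Moot — without a quorum no business can be validly transacted.)

Invalid — quorum requirement not satisfied.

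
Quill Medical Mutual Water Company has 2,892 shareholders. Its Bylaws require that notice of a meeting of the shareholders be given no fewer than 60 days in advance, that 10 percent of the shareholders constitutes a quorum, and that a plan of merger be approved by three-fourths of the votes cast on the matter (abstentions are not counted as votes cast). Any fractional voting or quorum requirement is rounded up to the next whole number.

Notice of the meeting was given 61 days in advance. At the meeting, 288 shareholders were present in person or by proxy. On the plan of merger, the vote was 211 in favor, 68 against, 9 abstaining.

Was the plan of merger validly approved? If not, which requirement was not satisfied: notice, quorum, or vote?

Notice: 61 days given; 60 required. Satisfied.
Quorum: 10% of 2,892 = 289.20, rounded up to 290; 288 present. Not satisfied.
Vote: requires three-fourths of the votes cast (288 − 9 abstaining = 279); 3/4 of 279 = 209.25, rounded up to 210, so 210 needed; 211 in favor. Satisfied.

Invalid — quorum requirement not satisfied.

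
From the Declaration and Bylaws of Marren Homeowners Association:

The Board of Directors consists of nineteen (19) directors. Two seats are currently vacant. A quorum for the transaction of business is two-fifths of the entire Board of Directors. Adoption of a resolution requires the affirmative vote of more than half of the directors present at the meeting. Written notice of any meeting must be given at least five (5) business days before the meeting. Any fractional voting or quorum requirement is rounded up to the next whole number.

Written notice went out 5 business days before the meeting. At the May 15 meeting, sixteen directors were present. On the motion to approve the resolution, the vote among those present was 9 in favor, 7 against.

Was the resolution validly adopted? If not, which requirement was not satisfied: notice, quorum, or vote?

Valid — all requirements satisfied.

Notice: 5 business days given; 5 required (5 ≥ 5). Satisfied.
Quorum: 16 present; quorum is 8. Satisfied.
Vote: the resolution requires a majority of the directors present (16). A majority of 16 is 9, so 9 affirmative votes are needed; 9 voted in favor. Satisfied.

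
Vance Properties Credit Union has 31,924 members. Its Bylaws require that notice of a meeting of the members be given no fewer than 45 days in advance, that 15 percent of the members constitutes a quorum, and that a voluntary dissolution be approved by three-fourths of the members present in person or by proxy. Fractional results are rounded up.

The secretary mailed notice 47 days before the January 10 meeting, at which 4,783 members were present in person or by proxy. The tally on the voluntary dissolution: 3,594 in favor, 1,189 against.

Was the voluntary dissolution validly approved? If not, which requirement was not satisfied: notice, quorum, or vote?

Notice: 47 days given; 45 required. Satisfied.
Quorum: 15% of 31,924 = 4,788.60, rounded up to 4,789; 4,783 present. Not satisfied.
Vote: requires three-fourths of those present (4,783); 3/4 of 4783 = 3587.25, rounded up to 3588, so 3,588 needed; 3,594 in favor. Satisfied.

Invalid — quorum requirement not satisfied.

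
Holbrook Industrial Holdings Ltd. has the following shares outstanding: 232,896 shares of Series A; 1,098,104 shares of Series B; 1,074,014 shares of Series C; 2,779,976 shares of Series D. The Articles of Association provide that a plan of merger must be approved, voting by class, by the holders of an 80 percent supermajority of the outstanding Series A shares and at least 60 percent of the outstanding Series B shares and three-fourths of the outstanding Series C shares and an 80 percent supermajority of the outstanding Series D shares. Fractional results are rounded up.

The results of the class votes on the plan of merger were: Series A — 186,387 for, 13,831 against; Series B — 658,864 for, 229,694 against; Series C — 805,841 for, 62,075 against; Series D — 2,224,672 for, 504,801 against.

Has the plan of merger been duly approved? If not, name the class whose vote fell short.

Approved — every class gave the required vote.

Series A: 4/5 of 232896 = 186316.80, rounded up to 186317; 186,317 required, 186,387 in favor — approved.
Series B: 3/5 of 1098104 = 658862.40, rounded up to 658863; 658,863 required, 658,864 in favor — approved.
Series C: 3/4 of 1074014 = 805510.50, rounded up to 805511; 805,511 required, 805,841 in favor — approved.
Series D: 4/5 of 2779976 = 2223980.80, rounded up to 2223981; 2,223,981 required, 2,224,672 in favor — approved.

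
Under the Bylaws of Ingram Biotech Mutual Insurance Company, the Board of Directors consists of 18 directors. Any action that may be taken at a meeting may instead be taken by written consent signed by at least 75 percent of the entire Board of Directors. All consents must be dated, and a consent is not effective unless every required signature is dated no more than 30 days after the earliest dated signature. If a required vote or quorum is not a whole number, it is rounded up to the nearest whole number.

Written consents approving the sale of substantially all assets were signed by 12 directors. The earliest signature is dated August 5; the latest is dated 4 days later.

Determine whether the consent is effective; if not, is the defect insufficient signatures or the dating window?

Signatures required: at least 75 percent of 18 — 3/4 of 18 = 13.50, rounded up to 14, so 14 needed; 12 signed. Insufficient.
Dating window: the latest signature is 4 days after the earliest; the limit is 30 days. Within the window.

Not effective — insufficient signatures.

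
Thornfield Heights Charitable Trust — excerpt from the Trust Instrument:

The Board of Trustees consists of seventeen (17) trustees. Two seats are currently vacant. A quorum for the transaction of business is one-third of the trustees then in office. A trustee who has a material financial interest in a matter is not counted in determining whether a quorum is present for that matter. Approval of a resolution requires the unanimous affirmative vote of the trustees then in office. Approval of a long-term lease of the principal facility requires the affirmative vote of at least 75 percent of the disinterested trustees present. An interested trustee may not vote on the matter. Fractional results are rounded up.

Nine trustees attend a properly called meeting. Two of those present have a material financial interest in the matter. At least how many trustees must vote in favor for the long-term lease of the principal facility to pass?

The long-term lease of the principal facility requires three-fourths of the disinterested trustees present (9 − 2 = 7).
3/4 of 7 = 5.25, rounded up to 6.

6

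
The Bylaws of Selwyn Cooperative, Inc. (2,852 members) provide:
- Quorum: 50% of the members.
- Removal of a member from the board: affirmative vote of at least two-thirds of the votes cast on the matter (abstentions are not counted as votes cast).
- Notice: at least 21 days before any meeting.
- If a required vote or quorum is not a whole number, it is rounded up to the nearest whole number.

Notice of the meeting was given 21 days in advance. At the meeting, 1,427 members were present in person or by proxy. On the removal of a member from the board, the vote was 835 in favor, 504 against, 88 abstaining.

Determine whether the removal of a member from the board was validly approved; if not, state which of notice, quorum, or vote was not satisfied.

Invalid — vote requirement not satisfied.

Notice: 21 days given; 21 required. Satisfied.
Quorum: 50% of 2,852 = 1,426; 1,427 present. Satisfied.
Vote: requires two-thirds of the votes cast (1,427 − 88 abstaining = 1,339); 2/3 of 1339 = 892.67, rounded up to 893, so 893 needed; 835 in favor. Not satisfied.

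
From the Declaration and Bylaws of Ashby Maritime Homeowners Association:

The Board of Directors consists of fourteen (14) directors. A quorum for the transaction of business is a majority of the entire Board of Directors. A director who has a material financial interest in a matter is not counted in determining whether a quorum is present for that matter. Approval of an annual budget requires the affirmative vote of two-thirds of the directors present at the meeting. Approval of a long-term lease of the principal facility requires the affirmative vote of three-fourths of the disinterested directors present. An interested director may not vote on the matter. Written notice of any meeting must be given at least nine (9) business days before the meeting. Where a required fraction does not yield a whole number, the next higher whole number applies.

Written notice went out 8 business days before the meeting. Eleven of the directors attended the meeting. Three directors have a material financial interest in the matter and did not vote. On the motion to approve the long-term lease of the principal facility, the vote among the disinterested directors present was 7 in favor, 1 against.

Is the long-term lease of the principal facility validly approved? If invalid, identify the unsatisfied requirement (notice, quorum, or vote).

Notice: 8 business days given; 9 required (8 < 9). Not satisfied.
Quorum: 11 present, but the 3 interested directors do not count, leaving 8. Quorum is 8. Satisfied.
Vote: the long-term lease of the principal facility requires three-fourths of the disinterested directors present (11 − 3 = 8). 3/4 of 8 = 6, so 6 affirmative votes are needed; 7 voted in favor. Satisfied.

Invalid — notice requirement not satisfied.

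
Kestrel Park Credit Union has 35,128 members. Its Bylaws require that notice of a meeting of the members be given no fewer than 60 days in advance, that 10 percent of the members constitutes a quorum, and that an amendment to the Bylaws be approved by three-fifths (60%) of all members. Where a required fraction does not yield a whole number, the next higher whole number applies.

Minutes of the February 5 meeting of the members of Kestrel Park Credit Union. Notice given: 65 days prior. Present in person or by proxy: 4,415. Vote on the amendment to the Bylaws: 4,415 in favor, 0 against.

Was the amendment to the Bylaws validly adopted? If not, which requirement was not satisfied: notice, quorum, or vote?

Notice: 65 days given; 60 required. Satisfied.
Quorum: 10% of 35,128 = 3,512.80, rounded up to 3,513; 4,415 present. Satisfied.
Vote: requires three-fifths of all members (35,128); 3/5 of 35128 = 21076.80, rounded up to 21077, so 21,077 needed; 4,415 in favor. Not satisfied.

Invalid — vote requirement not satisfied.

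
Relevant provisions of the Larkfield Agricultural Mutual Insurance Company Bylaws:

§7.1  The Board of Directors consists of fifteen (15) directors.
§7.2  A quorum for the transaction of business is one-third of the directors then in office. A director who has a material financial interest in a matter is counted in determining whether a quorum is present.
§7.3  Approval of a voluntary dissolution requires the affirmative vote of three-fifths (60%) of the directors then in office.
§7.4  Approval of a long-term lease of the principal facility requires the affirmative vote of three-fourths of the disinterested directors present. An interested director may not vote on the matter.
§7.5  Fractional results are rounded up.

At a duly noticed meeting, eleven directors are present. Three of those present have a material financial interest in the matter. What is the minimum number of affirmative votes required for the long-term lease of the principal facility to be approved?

The long-term lease of the principal facility requires three-fourths of the disinterested directors present (11 − 3 = 8).
3/4 of 8 = 6.

6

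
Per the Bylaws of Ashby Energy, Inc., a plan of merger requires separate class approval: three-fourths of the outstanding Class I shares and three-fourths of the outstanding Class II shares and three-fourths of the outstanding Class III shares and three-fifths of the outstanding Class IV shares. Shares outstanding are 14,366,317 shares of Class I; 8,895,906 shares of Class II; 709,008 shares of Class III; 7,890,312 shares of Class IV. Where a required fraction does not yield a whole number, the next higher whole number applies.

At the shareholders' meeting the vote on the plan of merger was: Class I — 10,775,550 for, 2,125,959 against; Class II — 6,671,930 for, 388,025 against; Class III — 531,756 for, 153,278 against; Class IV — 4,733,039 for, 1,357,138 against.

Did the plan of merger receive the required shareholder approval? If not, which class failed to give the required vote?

Not approved — the Class IV shares did not give the required vote.

Class I: 3/4 of 14366317 = 10774737.75, rounded up to 10774738; 10,774,738 required, 10,775,550 in favor — approved.
Class II: 3/4 of 8895906 = 6671929.50, rounded up to 6671930; 6,671,930 required, 6,671,930 in favor — approved.
Class III: 3/4 of 709008 = 531756; 531,756 required, 531,756 in favor — approved.
Class IV: 3/5 of 7890312 = 4734187.20, rounded up to 4734188; 4,734,188 required, 4,733,039 in favor — not approved.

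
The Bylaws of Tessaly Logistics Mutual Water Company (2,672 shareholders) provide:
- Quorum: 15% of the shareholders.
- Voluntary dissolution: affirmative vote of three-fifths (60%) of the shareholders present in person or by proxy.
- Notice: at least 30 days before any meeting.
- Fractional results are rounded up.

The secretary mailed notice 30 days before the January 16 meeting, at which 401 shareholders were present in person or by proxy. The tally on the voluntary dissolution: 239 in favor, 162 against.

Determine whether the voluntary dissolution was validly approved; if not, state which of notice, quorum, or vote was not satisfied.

Notice: 30 days given; 30 required. Satisfied.
Quorum: 15% of 2,672 = 400.80, rounded up to 401; 401 present. Satisfied.
Vote: requires three-fifths of those present (401); 3/5 of 401 = 240.60, rounded up to 241, so 241 needed; 239 in favor. Not satisfied.

Invalid — vote requirement not satisfied.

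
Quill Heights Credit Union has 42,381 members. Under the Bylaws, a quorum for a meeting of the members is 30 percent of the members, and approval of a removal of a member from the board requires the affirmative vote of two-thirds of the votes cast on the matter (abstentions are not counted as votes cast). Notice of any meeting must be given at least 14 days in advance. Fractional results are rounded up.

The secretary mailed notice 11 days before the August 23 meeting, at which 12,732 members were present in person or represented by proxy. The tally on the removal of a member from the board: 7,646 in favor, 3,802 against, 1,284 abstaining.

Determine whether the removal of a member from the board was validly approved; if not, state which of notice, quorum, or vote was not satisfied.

Notice: 11 days given; 14 required. Not satisfied.
Quorum: 30% of 42,381 = 12,714.30, rounded up to 12,715; 12,732 present. Satisfied.
Vote: requires two-thirds of the votes cast (12,732 − 1,284 abstaining = 11,448); 2/3 of 11448 = 7632, so 7,632 needed; 7,646 in favor. Satisfied.

Invalid — notice requirement not satisfied.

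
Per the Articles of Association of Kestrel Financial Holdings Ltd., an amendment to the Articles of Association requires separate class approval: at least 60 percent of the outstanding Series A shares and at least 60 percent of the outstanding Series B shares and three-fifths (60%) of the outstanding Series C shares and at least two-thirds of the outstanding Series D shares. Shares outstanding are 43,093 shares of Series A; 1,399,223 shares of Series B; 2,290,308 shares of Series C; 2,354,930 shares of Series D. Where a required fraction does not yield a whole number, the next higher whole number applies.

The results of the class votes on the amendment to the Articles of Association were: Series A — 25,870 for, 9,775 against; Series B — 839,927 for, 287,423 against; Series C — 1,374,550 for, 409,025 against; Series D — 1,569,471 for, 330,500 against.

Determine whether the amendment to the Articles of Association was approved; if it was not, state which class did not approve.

Not approved — the Series D shares did not give the required vote.

Series A: 3/5 of 43093 = 25855.80, rounded up to 25856; 25,856 required, 25,870 in favor — approved.
Series B: 3/5 of 1399223 = 839533.80, rounded up to 839534; 839,534 required, 839,927 in favor — approved.
Series C: 3/5 of 2290308 = 1374184.80, rounded up to 1374185; 1,374,185 required, 1,374,550 in favor — approved.
Series D: 2/3 of 2354930 = 1569953.33, rounded up to 1569954; 1,569,954 required, 1,569,471 in favor — not approved.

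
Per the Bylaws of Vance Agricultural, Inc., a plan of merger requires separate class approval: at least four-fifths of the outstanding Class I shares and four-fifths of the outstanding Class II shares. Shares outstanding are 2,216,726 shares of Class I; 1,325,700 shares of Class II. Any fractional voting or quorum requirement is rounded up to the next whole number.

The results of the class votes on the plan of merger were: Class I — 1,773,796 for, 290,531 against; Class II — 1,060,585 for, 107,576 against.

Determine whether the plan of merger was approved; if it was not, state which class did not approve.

Approved — every class gave the required vote.

Class I: 4/5 of 2216726 = 1773380.80, rounded up to 1773381; 1,773,381 required, 1,773,796 in favor — approved.
Class II: 4/5 of 1325700 = 1060560; 1,060,560 required, 1,060,585 in favor — approved.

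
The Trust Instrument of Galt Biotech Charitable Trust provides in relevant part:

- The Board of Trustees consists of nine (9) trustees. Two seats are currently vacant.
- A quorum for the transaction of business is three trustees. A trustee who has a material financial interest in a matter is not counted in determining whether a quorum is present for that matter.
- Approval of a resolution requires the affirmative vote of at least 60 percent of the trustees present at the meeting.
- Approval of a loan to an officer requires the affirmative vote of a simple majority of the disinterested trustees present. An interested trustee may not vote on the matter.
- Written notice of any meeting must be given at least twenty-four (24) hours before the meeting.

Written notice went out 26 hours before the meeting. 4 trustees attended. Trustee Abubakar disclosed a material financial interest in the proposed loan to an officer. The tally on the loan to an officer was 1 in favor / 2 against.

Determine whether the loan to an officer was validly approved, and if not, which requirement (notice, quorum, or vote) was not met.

Notice: 26 hours given; 24 required (26 ≥ 24). Satisfied.
Quorum: 4 present, but the 1 interested trustee does not count, leaving 3. Quorum is 3. Satisfied.
Vote: the loan to an officer requires a majority of the disinterested trustees present (4 − 1 = 3). A majority of 3 is 2, so 2 affirmative votes are needed; 1 voted in favor. Not satisfied.

Invalid — vote requirement not satisfied.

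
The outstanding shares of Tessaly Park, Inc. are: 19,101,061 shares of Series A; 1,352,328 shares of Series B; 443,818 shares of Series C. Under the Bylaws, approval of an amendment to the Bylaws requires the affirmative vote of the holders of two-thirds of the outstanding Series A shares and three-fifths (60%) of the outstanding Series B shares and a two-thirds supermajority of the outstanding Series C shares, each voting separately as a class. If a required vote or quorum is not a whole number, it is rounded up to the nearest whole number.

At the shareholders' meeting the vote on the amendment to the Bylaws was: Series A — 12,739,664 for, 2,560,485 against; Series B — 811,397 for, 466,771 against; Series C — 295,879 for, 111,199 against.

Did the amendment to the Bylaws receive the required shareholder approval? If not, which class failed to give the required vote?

Series A: 2/3 of 19101061 = 12734040.67, rounded up to 12734041; 12,734,041 required, 12,739,664 in favor — approved.
Series B: 3/5 of 1352328 = 811396.80, rounded up to 811397; 811,397 required, 811,397 in favor — approved.
Series C: 2/3 of 443818 = 295878.67, rounded up to 295879; 295,879 required, 295,879 in favor — approved.

Approved — every class gave the required vote.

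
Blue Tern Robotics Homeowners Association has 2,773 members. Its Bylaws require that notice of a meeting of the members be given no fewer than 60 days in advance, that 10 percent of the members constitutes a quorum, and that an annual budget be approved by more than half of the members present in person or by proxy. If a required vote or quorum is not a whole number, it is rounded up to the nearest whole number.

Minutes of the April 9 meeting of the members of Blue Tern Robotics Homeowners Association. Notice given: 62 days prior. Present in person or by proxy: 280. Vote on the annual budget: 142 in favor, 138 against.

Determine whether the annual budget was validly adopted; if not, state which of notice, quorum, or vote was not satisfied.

Notice: 62 days given; 60 required. Satisfied.
Quorum: 10% of 2,773 = 277.30, rounded up to 278; 280 present. Satisfied.
Vote: requires a majority of those present (280); a majority of 280 is 141, so 141 needed; 142 in favor. Satisfied.

Valid — all requirements satisfied.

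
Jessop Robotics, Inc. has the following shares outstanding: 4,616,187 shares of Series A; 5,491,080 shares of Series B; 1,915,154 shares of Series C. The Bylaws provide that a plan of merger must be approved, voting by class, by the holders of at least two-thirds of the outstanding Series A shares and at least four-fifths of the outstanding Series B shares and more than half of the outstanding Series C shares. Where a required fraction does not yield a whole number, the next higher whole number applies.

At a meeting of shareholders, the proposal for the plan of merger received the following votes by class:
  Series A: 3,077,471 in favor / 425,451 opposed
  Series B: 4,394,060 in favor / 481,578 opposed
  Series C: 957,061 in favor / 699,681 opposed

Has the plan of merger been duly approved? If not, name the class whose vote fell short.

Not approved — the Series C shares did not give the required vote.

Series A: 2/3 of 4616187 = 3077458; 3,077,458 required, 3,077,471 in favor — approved.
Series B: 4/5 of 5491080 = 4392864; 4,392,864 required, 4,394,060 in favor — approved.
Series C: a majority of 1915154 is 957578; 957,578 required, 957,061 in favor — not approved.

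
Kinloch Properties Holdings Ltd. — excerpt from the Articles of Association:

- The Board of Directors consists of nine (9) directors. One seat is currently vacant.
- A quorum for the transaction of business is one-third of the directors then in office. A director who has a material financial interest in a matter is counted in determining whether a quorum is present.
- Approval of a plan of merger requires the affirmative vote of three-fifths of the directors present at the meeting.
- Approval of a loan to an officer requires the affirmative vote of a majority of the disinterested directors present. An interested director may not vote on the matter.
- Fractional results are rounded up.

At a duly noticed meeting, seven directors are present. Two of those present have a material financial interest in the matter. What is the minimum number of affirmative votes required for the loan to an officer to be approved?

3

The loan to an officer requires a majority of the disinterested directors present (7 − 2 = 5).
A majority of 5 is 3.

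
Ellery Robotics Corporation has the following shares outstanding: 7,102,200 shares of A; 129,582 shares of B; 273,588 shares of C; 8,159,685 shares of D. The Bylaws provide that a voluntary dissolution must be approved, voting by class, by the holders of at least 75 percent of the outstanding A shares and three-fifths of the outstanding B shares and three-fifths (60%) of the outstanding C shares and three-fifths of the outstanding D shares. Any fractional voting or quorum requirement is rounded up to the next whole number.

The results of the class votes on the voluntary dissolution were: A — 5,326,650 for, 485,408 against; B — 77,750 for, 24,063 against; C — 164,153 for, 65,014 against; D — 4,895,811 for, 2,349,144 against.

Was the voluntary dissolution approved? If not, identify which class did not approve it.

A: 3/4 of 7102200 = 5326650; 5,326,650 required, 5,326,650 in favor — approved.
B: 3/5 of 129582 = 77749.20, rounded up to 77750; 77,750 required, 77,750 in favor — approved.
C: 3/5 of 273588 = 164152.80, rounded up to 164153; 164,153 required, 164,153 in favor — approved.
D: 3/5 of 8159685 = 4895811; 4,895,811 required, 4,895,811 in favor — approved.

Approved — every class gave the required vote.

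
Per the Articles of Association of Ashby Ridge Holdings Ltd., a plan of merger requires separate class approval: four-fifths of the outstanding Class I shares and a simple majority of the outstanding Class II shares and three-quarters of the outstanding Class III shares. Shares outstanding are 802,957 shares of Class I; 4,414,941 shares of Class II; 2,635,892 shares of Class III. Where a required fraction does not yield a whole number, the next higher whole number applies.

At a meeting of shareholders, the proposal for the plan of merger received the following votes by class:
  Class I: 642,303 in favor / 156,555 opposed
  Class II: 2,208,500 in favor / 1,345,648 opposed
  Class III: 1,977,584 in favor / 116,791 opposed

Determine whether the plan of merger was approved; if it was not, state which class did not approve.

Class I: 4/5 of 802957 = 642365.60, rounded up to 642366; 642,366 required, 642,303 in favor — not approved.
Class II: a majority of 4414941 is 2207471; 2,207,471 required, 2,208,500 in favor — approved.
Class III: 3/4 of 2635892 = 1976919; 1,976,919 required, 1,977,584 in favor — approved.

Not approved — the Class I shares did not give the required vote.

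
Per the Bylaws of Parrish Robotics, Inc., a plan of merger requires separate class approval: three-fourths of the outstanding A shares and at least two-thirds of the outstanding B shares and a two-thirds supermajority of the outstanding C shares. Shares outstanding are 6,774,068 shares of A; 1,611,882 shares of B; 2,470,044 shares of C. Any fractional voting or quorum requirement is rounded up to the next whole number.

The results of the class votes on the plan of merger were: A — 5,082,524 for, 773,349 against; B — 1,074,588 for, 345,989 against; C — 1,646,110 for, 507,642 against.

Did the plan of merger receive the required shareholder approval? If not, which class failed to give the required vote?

A: 3/4 of 6774068 = 5080551; 5,080,551 required, 5,082,524 in favor — approved.
B: 2/3 of 1611882 = 1074588; 1,074,588 required, 1,074,588 in favor — approved.
C: 2/3 of 2470044 = 1646696; 1,646,696 required, 1,646,110 in favor — not approved.

Not approved — the C shares did not give the required vote.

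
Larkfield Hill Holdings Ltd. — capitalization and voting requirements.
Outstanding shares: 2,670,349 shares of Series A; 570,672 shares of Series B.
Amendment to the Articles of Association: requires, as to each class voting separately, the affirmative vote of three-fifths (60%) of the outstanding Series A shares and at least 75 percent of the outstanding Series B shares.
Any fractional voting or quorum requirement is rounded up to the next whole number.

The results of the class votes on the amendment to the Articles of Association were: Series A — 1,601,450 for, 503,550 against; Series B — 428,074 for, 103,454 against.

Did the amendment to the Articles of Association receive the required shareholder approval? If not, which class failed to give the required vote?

Series A: 3/5 of 2670349 = 1602209.40, rounded up to 1602210; 1,602,210 required, 1,601,450 in favor — not approved.
Series B: 3/4 of 570672 = 428004; 428,004 required, 428,074 in favor — approved.

Not approved — the Series A shares did not give the required vote.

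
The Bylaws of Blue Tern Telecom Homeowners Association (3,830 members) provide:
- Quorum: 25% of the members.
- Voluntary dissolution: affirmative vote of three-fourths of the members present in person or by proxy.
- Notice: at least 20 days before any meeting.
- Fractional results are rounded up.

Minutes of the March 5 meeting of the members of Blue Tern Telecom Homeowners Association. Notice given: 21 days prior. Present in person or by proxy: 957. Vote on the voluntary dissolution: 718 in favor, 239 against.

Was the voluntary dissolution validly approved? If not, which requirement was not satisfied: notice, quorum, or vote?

Notice: 21 days given; 20 required. Satisfied.
Quorum: 25% of 3,830 = 957.50, rounded up to 958; 957 present. Not satisfied.
Vote: requires three-fourths of those present (957); 3/4 of 957 = 717.75, rounded up to 718, so 718 needed; 718 in favor. Satisfied.

Invalid — quorum requirement not satisfied.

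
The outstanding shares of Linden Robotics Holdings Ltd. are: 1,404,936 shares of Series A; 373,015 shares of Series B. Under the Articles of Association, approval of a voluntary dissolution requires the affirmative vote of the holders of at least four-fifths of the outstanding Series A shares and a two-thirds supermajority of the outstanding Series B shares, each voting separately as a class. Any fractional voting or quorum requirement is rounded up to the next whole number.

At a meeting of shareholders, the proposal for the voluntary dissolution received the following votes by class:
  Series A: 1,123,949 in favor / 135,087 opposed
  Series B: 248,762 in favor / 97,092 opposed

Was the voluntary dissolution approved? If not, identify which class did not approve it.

Approved — every class gave the required vote.

Series A: 4/5 of 1404936 = 1123948.80, rounded up to 1123949; 1,123,949 required, 1,123,949 in favor — approved.
Series B: 2/3 of 373015 = 248676.67, rounded up to 248677; 248,677 required, 248,762 in favor — approved.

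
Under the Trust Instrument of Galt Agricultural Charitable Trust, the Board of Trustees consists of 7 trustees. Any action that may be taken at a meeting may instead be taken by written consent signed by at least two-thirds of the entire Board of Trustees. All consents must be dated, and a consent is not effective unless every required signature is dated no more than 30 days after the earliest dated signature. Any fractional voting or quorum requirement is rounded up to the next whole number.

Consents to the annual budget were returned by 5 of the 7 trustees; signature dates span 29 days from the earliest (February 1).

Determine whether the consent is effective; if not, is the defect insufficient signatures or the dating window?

Signatures required: at least two-thirds of 7 — 2/3 of 7 = 4.67, rounded up to 5, so 5 needed; 5 signed. Sufficient.
Dating window: the latest signature is 29 days after the earliest; the limit is 30 days. Within the window.

Effective — both the signature and dating-window requirements are satisfied.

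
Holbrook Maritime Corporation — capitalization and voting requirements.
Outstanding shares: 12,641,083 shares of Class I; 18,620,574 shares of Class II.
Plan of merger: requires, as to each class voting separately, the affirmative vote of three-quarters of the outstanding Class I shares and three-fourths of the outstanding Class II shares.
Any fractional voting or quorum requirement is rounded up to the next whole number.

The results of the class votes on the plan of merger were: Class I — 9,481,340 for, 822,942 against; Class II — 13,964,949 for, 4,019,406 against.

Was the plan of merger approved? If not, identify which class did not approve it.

Not approved — the Class II shares did not give the required vote.

Class I: 3/4 of 12641083 = 9480812.25, rounded up to 9480813; 9,480,813 required, 9,481,340 in favor — approved.
Class II: 3/4 of 18620574 = 13965430.50, rounded up to 13965431; 13,965,431 required, 13,964,949 in favor — not approved.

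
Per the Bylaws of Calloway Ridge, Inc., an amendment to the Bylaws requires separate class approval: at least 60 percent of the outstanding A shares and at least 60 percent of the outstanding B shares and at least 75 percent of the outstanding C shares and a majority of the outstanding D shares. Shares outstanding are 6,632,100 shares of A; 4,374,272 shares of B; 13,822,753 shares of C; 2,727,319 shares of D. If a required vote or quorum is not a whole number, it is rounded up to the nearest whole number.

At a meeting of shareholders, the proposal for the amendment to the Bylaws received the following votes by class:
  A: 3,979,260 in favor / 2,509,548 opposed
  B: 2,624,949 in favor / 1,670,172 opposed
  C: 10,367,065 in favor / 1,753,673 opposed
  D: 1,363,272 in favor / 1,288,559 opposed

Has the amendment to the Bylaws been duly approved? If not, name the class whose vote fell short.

Not approved — the D shares did not give the required vote.

A: 3/5 of 6632100 = 3979260; 3,979,260 required, 3,979,260 in favor — approved.
B: 3/5 of 4374272 = 2624563.20, rounded up to 2624564; 2,624,564 required, 2,624,949 in favor — approved.
C: 3/4 of 13822753 = 10367064.75, rounded up to 10367065; 10,367,065 required, 10,367,065 in favor — approved.
D: a majority of 2727319 is 1363660; 1,363,660 required, 1,363,272 in favor — not approved.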